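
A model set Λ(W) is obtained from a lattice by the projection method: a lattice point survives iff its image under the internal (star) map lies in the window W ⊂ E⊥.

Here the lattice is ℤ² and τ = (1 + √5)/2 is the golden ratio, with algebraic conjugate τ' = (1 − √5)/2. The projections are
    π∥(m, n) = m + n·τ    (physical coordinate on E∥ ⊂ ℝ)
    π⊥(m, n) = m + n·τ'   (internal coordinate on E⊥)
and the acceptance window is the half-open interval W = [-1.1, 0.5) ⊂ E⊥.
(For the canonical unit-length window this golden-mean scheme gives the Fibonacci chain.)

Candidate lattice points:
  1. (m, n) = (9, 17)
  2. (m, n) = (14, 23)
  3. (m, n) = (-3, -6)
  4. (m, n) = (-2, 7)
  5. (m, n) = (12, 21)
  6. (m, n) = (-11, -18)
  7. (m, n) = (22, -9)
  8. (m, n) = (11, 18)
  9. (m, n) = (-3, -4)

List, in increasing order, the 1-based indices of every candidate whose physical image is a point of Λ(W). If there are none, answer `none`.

τ' = (1−√5)/2 ≈ -0.6180.
[1] lift (9,17): star map gives -1.5066; window check -1.1 ≤ -1.5066 < 0.5 is false → out
[2] lift (14,23): star map gives -0.2148; window check -1.1 ≤ -0.2148 < 0.5 is true → IN Λ
[3] lift (-3,-6): star map gives 0.7082; window check -1.1 ≤ 0.7082 < 0.5 is false → out
[4] lift (-2,7): star map gives -6.3262; window check -1.1 ≤ -6.3262 < 0.5 is false → out
[5] lift (12,21): star map gives -0.9787; window check -1.1 ≤ -0.9787 < 0.5 is true → IN Λ
[6] lift (-11,-18): star map gives 0.1246; window check -1.1 ≤ 0.1246 < 0.5 is true → IN Λ
[7] lift (22,-9): star map gives 27.5623; window check -1.1 ≤ 27.5623 < 0.5 is false → out
[8] lift (11,18): star map gives -0.1246; window check -1.1 ≤ -0.1246 < 0.5 is true → IN Λ
[9] lift (-3,-4): star map gives -0.5279; window check -1.1 ≤ -0.5279 < 0.5 is true → IN Λ

2, 5, 6, 8, 9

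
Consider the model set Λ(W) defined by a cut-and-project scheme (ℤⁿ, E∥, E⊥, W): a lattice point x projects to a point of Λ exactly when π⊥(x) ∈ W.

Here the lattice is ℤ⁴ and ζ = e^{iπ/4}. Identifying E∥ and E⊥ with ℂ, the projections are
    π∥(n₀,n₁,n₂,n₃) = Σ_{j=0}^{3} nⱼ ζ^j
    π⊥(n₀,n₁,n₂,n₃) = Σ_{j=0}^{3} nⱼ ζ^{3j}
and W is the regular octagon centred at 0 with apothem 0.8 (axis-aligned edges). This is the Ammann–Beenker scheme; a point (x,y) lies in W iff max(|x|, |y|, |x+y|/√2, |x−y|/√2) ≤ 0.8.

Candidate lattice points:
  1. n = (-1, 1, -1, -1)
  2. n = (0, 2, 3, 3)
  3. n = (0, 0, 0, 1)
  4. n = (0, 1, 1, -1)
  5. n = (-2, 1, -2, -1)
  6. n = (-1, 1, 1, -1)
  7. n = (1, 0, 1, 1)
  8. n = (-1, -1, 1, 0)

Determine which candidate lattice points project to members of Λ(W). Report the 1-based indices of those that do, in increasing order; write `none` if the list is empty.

With ζ = e^{iπ/4} the internal vectors are ζ^0,ζ^3,ζ^6,ζ^9.
#1 (-1, 1, -1, -1): internal (-2.41421, 1.00000); octagon support 2.41421 vs apothem 0.8 → ∉ W
#2 (0, 2, 3, 3): internal (0.70711, 0.53553); octagon support 0.87868 vs apothem 0.8 → ∉ W
#3 (0, 0, 0, 1): internal (0.70711, 0.70711); octagon support 1.00000 vs apothem 0.8 → ∉ W
#4 (0, 1, 1, -1): internal (-1.41421, -1.00000); octagon support 1.70711 vs apothem 0.8 → ∉ W
#5 (-2, 1, -2, -1): internal (-3.41421, 2.00000); octagon support 3.82843 vs apothem 0.8 → ∉ W
#6 (-1, 1, 1, -1): internal (-2.41421, -1.00000); octagon support 2.41421 vs apothem 0.8 → ∉ W
#7 (1, 0, 1, 1): internal (1.70711, -0.29289); octagon support 1.70711 vs apothem 0.8 → ∉ W
#8 (-1, -1, 1, 0): internal (-0.29289, -1.70711); octagon support 1.70711 vs apothem 0.8 → ∉ W

none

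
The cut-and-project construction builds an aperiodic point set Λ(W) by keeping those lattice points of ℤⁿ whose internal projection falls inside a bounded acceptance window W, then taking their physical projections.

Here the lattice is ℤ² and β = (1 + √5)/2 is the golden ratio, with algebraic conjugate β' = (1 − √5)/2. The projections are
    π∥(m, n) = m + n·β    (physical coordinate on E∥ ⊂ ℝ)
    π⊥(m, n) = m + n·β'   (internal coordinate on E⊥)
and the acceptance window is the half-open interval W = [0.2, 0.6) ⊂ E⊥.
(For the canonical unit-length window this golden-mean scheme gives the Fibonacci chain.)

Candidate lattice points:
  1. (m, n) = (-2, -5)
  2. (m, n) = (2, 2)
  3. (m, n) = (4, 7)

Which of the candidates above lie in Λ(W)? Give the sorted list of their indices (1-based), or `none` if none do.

none

β' = (1−√5)/2 ≈ -0.6180.
candidate 1: (m,n)=(-2,-5) → π∥ = -2-5·β ≈ -10.0902, π⊥ = -2-5·β' ≈ 1.0902 ∉ [0.2, 0.6) ⇒ out
candidate 2: (m,n)=(2,2) → π∥ = 2+2·β ≈ 5.2361, π⊥ = 2+2·β' ≈ 0.7639 ∉ [0.2, 0.6) ⇒ out
candidate 3: (m,n)=(4,7) → π∥ = 4+7·β ≈ 15.3262, π⊥ = 4+7·β' ≈ -0.3262 ∉ [0.2, 0.6) ⇒ out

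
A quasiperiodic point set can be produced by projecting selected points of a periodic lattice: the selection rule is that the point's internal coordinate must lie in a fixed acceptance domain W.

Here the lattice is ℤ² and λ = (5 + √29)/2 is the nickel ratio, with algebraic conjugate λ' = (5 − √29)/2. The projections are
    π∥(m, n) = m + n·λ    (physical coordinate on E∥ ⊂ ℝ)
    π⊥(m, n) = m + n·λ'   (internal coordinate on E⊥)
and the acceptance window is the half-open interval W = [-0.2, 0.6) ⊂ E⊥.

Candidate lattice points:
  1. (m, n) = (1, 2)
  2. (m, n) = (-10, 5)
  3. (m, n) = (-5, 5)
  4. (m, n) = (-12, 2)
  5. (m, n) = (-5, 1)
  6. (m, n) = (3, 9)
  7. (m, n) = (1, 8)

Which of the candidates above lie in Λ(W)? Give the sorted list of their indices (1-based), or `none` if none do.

none

Compute λ' = (5−√29)/2 = -0.19258, so π⊥(m,n) = m -0.19258·n.
candidate 1: (m,n)=(1,2) → π∥ = 1+2·λ ≈ 11.38516, π⊥ = 1+2·λ' ≈ 0.61484 ∉ [-0.2, 0.6) ⇒ out
candidate 2: (m,n)=(-10,5) → π∥ = -10+5·λ ≈ 15.96291, π⊥ = -10+5·λ' ≈ -10.96291 ∉ [-0.2, 0.6) ⇒ out
candidate 3: (m,n)=(-5,5) → π∥ = -5+5·λ ≈ 20.96291, π⊥ = -5+5·λ' ≈ -5.96291 ∉ [-0.2, 0.6) ⇒ out
candidate 4: (m,n)=(-12,2) → π∥ = -12+2·λ ≈ -1.61484, π⊥ = -12+2·λ' ≈ -12.38516 ∉ [-0.2, 0.6) ⇒ out
candidate 5: (m,n)=(-5,1) → π∥ = -5+1·λ ≈ 0.19258, π⊥ = -5+1·λ' ≈ -5.19258 ∉ [-0.2, 0.6) ⇒ out
candidate 6: (m,n)=(3,9) → π∥ = 3+9·λ ≈ 49.73324, π⊥ = 3+9·λ' ≈ 1.26676 ∉ [-0.2, 0.6) ⇒ out
candidate 7: (m,n)=(1,8) → π∥ = 1+8·λ ≈ 42.54066, π⊥ = 1+8·λ' ≈ -0.54066 ∉ [-0.2, 0.6) ⇒ out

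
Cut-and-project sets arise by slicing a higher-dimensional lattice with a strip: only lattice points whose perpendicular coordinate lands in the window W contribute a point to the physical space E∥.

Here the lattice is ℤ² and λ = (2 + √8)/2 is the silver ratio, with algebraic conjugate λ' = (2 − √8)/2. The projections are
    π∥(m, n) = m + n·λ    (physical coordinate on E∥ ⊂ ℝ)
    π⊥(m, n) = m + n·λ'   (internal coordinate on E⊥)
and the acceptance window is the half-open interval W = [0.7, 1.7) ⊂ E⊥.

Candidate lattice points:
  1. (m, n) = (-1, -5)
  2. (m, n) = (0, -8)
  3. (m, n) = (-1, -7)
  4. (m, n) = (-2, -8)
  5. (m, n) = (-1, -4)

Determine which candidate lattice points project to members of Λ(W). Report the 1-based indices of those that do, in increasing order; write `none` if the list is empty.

1, 4

λ' = (2−√8)/2 ≈ -0.414214.
candidate 1: (m,n)=(-1,-5) → π∥ = -1-5·λ ≈ -13.071068, π⊥ = -1-5·λ' ≈ 1.071068 ∈ [0.7, 1.7) ⇒ IN Λ
candidate 2: (m,n)=(0,-8) → π∥ = 0-8·λ ≈ -19.313708, π⊥ = 0-8·λ' ≈ 3.313708 ∉ [0.7, 1.7) ⇒ out
candidate 3: (m,n)=(-1,-7) → π∥ = -1-7·λ ≈ -17.899495, π⊥ = -1-7·λ' ≈ 1.899495 ∉ [0.7, 1.7) ⇒ out
candidate 4: (m,n)=(-2,-8) → π∥ = -2-8·λ ≈ -21.313708, π⊥ = -2-8·λ' ≈ 1.313708 ∈ [0.7, 1.7) ⇒ IN Λ
candidate 5: (m,n)=(-1,-4) → π∥ = -1-4·λ ≈ -10.656854, π⊥ = -1-4·λ' ≈ 0.656854 ∉ [0.7, 1.7) ⇒ out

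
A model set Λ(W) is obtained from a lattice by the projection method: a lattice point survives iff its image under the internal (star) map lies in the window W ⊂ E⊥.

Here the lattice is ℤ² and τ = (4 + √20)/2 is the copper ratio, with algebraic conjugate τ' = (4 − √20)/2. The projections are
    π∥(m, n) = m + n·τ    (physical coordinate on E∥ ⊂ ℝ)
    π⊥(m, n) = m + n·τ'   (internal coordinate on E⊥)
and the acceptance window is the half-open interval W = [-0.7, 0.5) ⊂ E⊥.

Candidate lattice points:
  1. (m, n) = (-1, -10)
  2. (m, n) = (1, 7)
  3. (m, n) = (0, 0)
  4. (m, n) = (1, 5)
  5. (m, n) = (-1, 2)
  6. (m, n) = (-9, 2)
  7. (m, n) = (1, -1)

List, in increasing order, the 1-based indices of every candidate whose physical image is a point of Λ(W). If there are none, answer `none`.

τ' = (4−√20)/2 ≈ -0.2361.
#1 (-1,-10): internal coord -1 + (-10)·τ' = +1.3607; +1.3607 ∉ [-0.7, 0.5) → out
#2 (1,7): internal coord 1 + (7)·τ' = -0.6525; -0.6525 ∈ [-0.7, 0.5) → IN Λ
#3 (0,0): internal coord 0 + (0)·τ' = +0.0000; +0.0000 ∈ [-0.7, 0.5) → IN Λ
#4 (1,5): internal coord 1 + (5)·τ' = -0.1803; -0.1803 ∈ [-0.7, 0.5) → IN Λ
#5 (-1,2): internal coord -1 + (2)·τ' = -1.4721; -1.4721 ∉ [-0.7, 0.5) → out
#6 (-9,2): internal coord -9 + (2)·τ' = -9.4721; -9.4721 ∉ [-0.7, 0.5) → out
#7 (1,-1): internal coord 1 + (-1)·τ' = +1.2361; +1.2361 ∉ [-0.7, 0.5) → out

2, 3, 4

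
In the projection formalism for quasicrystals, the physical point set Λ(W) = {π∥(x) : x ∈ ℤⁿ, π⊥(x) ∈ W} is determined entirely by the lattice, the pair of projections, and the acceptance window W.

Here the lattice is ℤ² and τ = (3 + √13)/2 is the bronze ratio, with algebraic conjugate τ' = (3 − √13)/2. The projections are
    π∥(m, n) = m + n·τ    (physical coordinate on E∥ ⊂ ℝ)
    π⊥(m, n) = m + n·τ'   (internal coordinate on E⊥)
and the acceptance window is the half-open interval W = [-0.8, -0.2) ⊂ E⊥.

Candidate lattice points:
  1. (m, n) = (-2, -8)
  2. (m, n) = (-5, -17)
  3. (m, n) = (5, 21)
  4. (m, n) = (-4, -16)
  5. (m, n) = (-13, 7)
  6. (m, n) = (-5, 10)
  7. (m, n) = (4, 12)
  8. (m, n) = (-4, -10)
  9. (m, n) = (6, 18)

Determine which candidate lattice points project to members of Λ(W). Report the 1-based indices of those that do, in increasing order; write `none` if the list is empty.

Numerically τ ≈ 3.30278 and τ' = −1/τ ≈ -0.30278.
[1] lift (-2,-8): star map gives 0.42221; window check -0.8 ≤ 0.42221 < -0.2 is false → out
[2] lift (-5,-17): star map gives 0.14719; window check -0.8 ≤ 0.14719 < -0.2 is false → out
[3] lift (5,21): star map gives -1.35829; window check -0.8 ≤ -1.35829 < -0.2 is false → out
[4] lift (-4,-16): star map gives 0.84441; window check -0.8 ≤ 0.84441 < -0.2 is false → out
[5] lift (-13,7): star map gives -15.11943; window check -0.8 ≤ -15.11943 < -0.2 is false → out
[6] lift (-5,10): star map gives -8.02776; window check -0.8 ≤ -8.02776 < -0.2 is false → out
[7] lift (4,12): star map gives 0.36669; window check -0.8 ≤ 0.36669 < -0.2 is false → out
[8] lift (-4,-10): star map gives -0.97224; window check -0.8 ≤ -0.97224 < -0.2 is false → out
[9] lift (6,18): star map gives 0.55004; window check -0.8 ≤ 0.55004 < -0.2 is false → out

none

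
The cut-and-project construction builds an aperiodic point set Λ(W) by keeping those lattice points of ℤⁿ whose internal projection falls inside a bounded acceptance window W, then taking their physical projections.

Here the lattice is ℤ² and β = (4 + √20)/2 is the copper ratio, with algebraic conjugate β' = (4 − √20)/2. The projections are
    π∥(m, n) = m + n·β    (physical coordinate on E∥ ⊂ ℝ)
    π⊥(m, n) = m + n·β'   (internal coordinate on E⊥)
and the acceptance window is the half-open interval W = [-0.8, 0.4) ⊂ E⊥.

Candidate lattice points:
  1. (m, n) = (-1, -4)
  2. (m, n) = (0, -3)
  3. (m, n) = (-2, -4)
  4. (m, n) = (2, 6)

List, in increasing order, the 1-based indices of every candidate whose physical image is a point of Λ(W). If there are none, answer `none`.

1

Numerically β ≈ 4.2361 and β' = −1/β ≈ -0.2361.
#1 (-1,-4): internal coord -1 + (-4)·β' = -0.0557; -0.0557 ∈ [-0.8, 0.4) → IN Λ
#2 (0,-3): internal coord 0 + (-3)·β' = +0.7082; +0.7082 ∉ [-0.8, 0.4) → out
#3 (-2,-4): internal coord -2 + (-4)·β' = -1.0557; -1.0557 ∉ [-0.8, 0.4) → out
#4 (2,6): internal coord 2 + (6)·β' = +0.5836; +0.5836 ∉ [-0.8, 0.4) → out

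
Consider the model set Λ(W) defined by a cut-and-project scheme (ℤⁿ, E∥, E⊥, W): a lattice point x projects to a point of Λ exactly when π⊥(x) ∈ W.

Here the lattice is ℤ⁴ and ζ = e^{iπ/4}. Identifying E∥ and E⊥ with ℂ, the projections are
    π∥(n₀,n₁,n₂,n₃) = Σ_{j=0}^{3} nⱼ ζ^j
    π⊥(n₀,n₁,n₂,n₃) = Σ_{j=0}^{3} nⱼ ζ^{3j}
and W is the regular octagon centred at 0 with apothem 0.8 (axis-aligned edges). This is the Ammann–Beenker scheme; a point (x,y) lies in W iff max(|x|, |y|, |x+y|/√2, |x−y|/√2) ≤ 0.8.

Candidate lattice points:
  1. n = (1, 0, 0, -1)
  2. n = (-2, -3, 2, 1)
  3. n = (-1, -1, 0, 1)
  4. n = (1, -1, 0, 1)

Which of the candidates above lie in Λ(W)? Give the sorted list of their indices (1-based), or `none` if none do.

1, 3

Internal map: ζ^{3j} for j=0..3 gives (1,0), (−√2/2,√2/2), (0,−1), (√2/2,√2/2).
#1 (1, 0, 0, -1): internal (0.2929, -0.7071); octagon support 0.7071 vs apothem 0.8 → ∈ W
#2 (-2, -3, 2, 1): internal (0.8284, -3.4142); octagon support 3.4142 vs apothem 0.8 → ∉ W
#3 (-1, -1, 0, 1): internal (0.4142, 0.0000); octagon support 0.4142 vs apothem 0.8 → ∈ W
#4 (1, -1, 0, 1): internal (2.4142, 0.0000); octagon support 2.4142 vs apothem 0.8 → ∉ W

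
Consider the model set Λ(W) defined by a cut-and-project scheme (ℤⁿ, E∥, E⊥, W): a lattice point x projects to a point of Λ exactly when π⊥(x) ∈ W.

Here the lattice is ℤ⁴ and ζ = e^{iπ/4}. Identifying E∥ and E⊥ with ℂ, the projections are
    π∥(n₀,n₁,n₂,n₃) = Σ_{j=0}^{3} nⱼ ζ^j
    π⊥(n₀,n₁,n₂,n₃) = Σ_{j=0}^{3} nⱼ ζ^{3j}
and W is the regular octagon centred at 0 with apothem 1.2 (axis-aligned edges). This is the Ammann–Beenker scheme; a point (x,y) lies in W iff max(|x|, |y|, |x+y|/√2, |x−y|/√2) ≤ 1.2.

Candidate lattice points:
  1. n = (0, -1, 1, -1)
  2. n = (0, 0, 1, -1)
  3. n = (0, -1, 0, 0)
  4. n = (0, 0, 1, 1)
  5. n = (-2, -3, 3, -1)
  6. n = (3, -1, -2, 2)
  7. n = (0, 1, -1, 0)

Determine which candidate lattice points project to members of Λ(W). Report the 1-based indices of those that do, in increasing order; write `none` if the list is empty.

3, 4

Internal map: ζ^{3j} for j=0..3 gives (1,0), (−√2/2,√2/2), (0,−1), (√2/2,√2/2).
candidate 1: n = (0, -1, 1, -1) → π⊥ ≈ (+0.00000, -2.41421); max(|x|,|y|,|x±y|/√2) = 2.41421 > 1.2 ⇒ ∉ W
candidate 2: n = (0, 0, 1, -1) → π⊥ ≈ (-0.70711, -1.70711); max(|x|,|y|,|x±y|/√2) = 1.70711 > 1.2 ⇒ ∉ W
candidate 3: n = (0, -1, 0, 0) → π⊥ ≈ (+0.70711, -0.70711); max(|x|,|y|,|x±y|/√2) = 1.00000 ≤ 1.2 ⇒ ∈ W
candidate 4: n = (0, 0, 1, 1) → π⊥ ≈ (+0.70711, -0.29289); max(|x|,|y|,|x±y|/√2) = 0.70711 ≤ 1.2 ⇒ ∈ W
candidate 5: n = (-2, -3, 3, -1) → π⊥ ≈ (-0.58579, -5.82843); max(|x|,|y|,|x±y|/√2) = 5.82843 > 1.2 ⇒ ∉ W
candidate 6: n = (3, -1, -2, 2) → π⊥ ≈ (+5.12132, +2.70711); max(|x|,|y|,|x±y|/√2) = 5.53553 > 1.2 ⇒ ∉ W
candidate 7: n = (0, 1, -1, 0) → π⊥ ≈ (-0.70711, +1.70711); max(|x|,|y|,|x±y|/√2) = 1.70711 > 1.2 ⇒ ∉ W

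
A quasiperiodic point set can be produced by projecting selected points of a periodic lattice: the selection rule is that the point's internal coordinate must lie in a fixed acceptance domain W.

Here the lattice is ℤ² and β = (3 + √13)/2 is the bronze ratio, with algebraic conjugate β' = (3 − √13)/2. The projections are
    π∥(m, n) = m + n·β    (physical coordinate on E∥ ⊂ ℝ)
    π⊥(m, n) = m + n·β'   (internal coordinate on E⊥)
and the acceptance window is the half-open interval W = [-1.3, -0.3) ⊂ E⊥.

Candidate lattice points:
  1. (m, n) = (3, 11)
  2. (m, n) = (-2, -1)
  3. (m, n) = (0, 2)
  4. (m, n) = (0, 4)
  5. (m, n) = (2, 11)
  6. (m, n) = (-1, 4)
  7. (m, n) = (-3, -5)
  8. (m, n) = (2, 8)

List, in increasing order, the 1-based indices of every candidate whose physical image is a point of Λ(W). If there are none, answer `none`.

β' = (3−√13)/2 ≈ -0.302776.
candidate 1: (m,n)=(3,11) → π∥ = 3+11·β ≈ 39.330532, π⊥ = 3+11·β' ≈ -0.330532 ∈ [-1.3, -0.3) ⇒ IN Λ
candidate 2: (m,n)=(-2,-1) → π∥ = -2-1·β ≈ -5.302776, π⊥ = -2-1·β' ≈ -1.697224 ∉ [-1.3, -0.3) ⇒ out
candidate 3: (m,n)=(0,2) → π∥ = 0+2·β ≈ 6.605551, π⊥ = 0+2·β' ≈ -0.605551 ∈ [-1.3, -0.3) ⇒ IN Λ
candidate 4: (m,n)=(0,4) → π∥ = 0+4·β ≈ 13.211103, π⊥ = 0+4·β' ≈ -1.211103 ∈ [-1.3, -0.3) ⇒ IN Λ
candidate 5: (m,n)=(2,11) → π∥ = 2+11·β ≈ 38.330532, π⊥ = 2+11·β' ≈ -1.330532 ∉ [-1.3, -0.3) ⇒ out
candidate 6: (m,n)=(-1,4) → π∥ = -1+4·β ≈ 12.211103, π⊥ = -1+4·β' ≈ -2.211103 ∉ [-1.3, -0.3) ⇒ out
candidate 7: (m,n)=(-3,-5) → π∥ = -3-5·β ≈ -19.513878, π⊥ = -3-5·β' ≈ -1.486122 ∉ [-1.3, -0.3) ⇒ out
candidate 8: (m,n)=(2,8) → π∥ = 2+8·β ≈ 28.422205, π⊥ = 2+8·β' ≈ -0.422205 ∈ [-1.3, -0.3) ⇒ IN Λ

1, 3, 4, 8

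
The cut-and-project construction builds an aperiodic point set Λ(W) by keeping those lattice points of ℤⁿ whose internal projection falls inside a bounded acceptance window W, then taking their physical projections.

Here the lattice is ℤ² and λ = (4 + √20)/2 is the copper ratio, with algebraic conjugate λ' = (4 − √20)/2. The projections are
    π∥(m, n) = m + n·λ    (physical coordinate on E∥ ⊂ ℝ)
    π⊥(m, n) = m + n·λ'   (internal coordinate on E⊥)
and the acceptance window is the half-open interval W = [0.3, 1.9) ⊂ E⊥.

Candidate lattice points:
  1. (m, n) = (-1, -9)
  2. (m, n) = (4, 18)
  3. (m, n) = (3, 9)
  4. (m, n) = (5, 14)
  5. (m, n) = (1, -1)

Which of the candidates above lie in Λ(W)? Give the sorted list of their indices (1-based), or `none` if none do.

Numerically λ ≈ 4.236068 and λ' = −1/λ ≈ -0.236068.
#1 (-1,-9): internal coord -1 + (-9)·λ' = +1.124612; +1.124612 ∈ [0.3, 1.9) → IN Λ
#2 (4,18): internal coord 4 + (18)·λ' = -0.249224; -0.249224 ∉ [0.3, 1.9) → out
#3 (3,9): internal coord 3 + (9)·λ' = +0.875388; +0.875388 ∈ [0.3, 1.9) → IN Λ
#4 (5,14): internal coord 5 + (14)·λ' = +1.695048; +1.695048 ∈ [0.3, 1.9) → IN Λ
#5 (1,-1): internal coord 1 + (-1)·λ' = +1.236068; +1.236068 ∈ [0.3, 1.9) → IN Λ

1, 3, 4, 5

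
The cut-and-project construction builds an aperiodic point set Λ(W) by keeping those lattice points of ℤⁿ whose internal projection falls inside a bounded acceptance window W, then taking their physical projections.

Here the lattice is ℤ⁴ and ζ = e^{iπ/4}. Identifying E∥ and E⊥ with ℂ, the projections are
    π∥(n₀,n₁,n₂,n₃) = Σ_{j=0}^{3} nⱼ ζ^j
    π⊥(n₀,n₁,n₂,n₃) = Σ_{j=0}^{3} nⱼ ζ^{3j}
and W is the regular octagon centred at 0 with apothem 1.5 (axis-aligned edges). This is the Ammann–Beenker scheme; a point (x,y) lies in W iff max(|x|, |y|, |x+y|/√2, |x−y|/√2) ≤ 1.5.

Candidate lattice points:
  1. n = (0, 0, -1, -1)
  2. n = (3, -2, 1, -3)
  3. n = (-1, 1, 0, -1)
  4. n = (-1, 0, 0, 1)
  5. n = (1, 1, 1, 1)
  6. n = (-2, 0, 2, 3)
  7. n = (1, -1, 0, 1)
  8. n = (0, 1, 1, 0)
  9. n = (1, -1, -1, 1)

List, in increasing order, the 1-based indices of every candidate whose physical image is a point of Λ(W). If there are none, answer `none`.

1, 4, 5, 6, 8

Internal map: ζ^{3j} for j=0..3 gives (1,0), (−√2/2,√2/2), (0,−1), (√2/2,√2/2).
#1 (0, 0, -1, -1): internal (-0.7071, 0.2929); octagon support 0.7071 vs apothem 1.5 → ∈ W
#2 (3, -2, 1, -3): internal (2.2929, -4.5355); octagon support 4.8284 vs apothem 1.5 → ∉ W
#3 (-1, 1, 0, -1): internal (-2.4142, 0.0000); octagon support 2.4142 vs apothem 1.5 → ∉ W
#4 (-1, 0, 0, 1): internal (-0.2929, 0.7071); octagon support 0.7071 vs apothem 1.5 → ∈ W
#5 (1, 1, 1, 1): internal (1.0000, 0.4142); octagon support 1.0000 vs apothem 1.5 → ∈ W
#6 (-2, 0, 2, 3): internal (0.1213, 0.1213); octagon support 0.1716 vs apothem 1.5 → ∈ W
#7 (1, -1, 0, 1): internal (2.4142, 0.0000); octagon support 2.4142 vs apothem 1.5 → ∉ W
#8 (0, 1, 1, 0): internal (-0.7071, -0.2929); octagon support 0.7071 vs apothem 1.5 → ∈ W
#9 (1, -1, -1, 1): internal (2.4142, 1.0000); octagon support 2.4142 vs apothem 1.5 → ∉ W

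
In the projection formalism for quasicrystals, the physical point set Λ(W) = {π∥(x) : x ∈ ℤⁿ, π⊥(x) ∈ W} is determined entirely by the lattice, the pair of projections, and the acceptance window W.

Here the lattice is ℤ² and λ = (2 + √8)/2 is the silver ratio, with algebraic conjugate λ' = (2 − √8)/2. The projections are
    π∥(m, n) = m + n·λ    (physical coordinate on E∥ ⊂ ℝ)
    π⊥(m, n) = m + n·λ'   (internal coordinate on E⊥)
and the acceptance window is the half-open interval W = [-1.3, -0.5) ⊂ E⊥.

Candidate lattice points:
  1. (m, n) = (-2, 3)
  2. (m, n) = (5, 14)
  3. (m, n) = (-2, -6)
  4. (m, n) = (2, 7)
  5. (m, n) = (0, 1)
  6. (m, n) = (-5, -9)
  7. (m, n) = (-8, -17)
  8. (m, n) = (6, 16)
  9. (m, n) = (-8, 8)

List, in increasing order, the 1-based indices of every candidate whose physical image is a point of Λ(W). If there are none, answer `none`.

2, 4, 6, 7, 8

λ' = (2−√8)/2 ≈ -0.41421.
[1] lift (-2,3): star map gives -3.24264; window check -1.3 ≤ -3.24264 < -0.5 is false → out
[2] lift (5,14): star map gives -0.79899; window check -1.3 ≤ -0.79899 < -0.5 is true → IN Λ
[3] lift (-2,-6): star map gives 0.48528; window check -1.3 ≤ 0.48528 < -0.5 is false → out
[4] lift (2,7): star map gives -0.89949; window check -1.3 ≤ -0.89949 < -0.5 is true → IN Λ
[5] lift (0,1): star map gives -0.41421; window check -1.3 ≤ -0.41421 < -0.5 is false → out
[6] lift (-5,-9): star map gives -1.27208; window check -1.3 ≤ -1.27208 < -0.5 is true → IN Λ
[7] lift (-8,-17): star map gives -0.95837; window check -1.3 ≤ -0.95837 < -0.5 is true → IN Λ
[8] lift (6,16): star map gives -0.62742; window check -1.3 ≤ -0.62742 < -0.5 is true → IN Λ
[9] lift (-8,8): star map gives -11.31371; window check -1.3 ≤ -11.31371 < -0.5 is false → out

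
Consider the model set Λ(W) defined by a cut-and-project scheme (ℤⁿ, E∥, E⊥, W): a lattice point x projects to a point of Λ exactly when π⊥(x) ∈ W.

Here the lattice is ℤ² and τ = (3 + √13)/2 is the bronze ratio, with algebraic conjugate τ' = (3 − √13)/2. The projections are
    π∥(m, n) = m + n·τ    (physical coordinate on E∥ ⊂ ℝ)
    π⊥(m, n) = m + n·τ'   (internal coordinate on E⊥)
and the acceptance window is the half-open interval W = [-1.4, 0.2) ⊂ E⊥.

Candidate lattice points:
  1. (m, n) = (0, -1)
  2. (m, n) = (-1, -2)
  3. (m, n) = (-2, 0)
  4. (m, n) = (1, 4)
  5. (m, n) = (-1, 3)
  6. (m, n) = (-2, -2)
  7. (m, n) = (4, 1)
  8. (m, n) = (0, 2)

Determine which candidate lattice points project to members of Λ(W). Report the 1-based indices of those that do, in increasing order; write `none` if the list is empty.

Compute τ' = (3−√13)/2 = -0.30278, so π⊥(m,n) = m -0.30278·n.
candidate 1: (m,n)=(0,-1) → π∥ = 0-1·τ ≈ -3.30278, π⊥ = 0-1·τ' ≈ 0.30278 ∉ [-1.4, 0.2) ⇒ out
candidate 2: (m,n)=(-1,-2) → π∥ = -1-2·τ ≈ -7.60555, π⊥ = -1-2·τ' ≈ -0.39445 ∈ [-1.4, 0.2) ⇒ IN Λ
candidate 3: (m,n)=(-2,0) → π∥ = -2+0·τ ≈ -2.00000, π⊥ = -2+0·τ' ≈ -2.00000 ∉ [-1.4, 0.2) ⇒ out
candidate 4: (m,n)=(1,4) → π∥ = 1+4·τ ≈ 14.21110, π⊥ = 1+4·τ' ≈ -0.21110 ∈ [-1.4, 0.2) ⇒ IN Λ
candidate 5: (m,n)=(-1,3) → π∥ = -1+3·τ ≈ 8.90833, π⊥ = -1+3·τ' ≈ -1.90833 ∉ [-1.4, 0.2) ⇒ out
candidate 6: (m,n)=(-2,-2) → π∥ = -2-2·τ ≈ -8.60555, π⊥ = -2-2·τ' ≈ -1.39445 ∈ [-1.4, 0.2) ⇒ IN Λ
candidate 7: (m,n)=(4,1) → π∥ = 4+1·τ ≈ 7.30278, π⊥ = 4+1·τ' ≈ 3.69722 ∉ [-1.4, 0.2) ⇒ out
candidate 8: (m,n)=(0,2) → π∥ = 0+2·τ ≈ 6.60555, π⊥ = 0+2·τ' ≈ -0.60555 ∈ [-1.4, 0.2) ⇒ IN Λ

2, 4, 6, 8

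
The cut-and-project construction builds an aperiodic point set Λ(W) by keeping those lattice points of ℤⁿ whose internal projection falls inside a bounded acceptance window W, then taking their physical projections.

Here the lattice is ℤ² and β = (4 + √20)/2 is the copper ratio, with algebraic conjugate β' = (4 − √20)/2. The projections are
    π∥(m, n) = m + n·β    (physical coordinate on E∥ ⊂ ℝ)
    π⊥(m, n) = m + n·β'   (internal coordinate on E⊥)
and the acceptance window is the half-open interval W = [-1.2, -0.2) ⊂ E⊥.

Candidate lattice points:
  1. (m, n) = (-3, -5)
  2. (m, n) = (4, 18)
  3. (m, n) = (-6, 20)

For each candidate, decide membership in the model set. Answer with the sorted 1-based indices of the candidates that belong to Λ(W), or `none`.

2

β' = (4−√20)/2 ≈ -0.236068.
[1] lift (-3,-5): star map gives -1.819660; window check -1.2 ≤ -1.819660 < -0.2 is false → out
[2] lift (4,18): star map gives -0.249224; window check -1.2 ≤ -0.249224 < -0.2 is true → IN Λ
[3] lift (-6,20): star map gives -10.721360; window check -1.2 ≤ -10.721360 < -0.2 is false → out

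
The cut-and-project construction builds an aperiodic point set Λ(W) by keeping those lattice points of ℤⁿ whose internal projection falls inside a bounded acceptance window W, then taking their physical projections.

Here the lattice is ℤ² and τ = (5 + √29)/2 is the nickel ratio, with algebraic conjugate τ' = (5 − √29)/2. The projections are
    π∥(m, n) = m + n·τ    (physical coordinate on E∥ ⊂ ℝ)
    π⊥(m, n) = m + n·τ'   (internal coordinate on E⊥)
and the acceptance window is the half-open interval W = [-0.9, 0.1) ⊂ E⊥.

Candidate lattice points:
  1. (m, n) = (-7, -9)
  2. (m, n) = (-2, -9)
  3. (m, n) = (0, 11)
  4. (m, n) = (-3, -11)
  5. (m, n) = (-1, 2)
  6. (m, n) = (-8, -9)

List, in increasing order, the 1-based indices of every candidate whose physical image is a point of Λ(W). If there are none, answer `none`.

2, 4

Compute τ' = (5−√29)/2 = -0.19258, so π⊥(m,n) = m -0.19258·n.
candidate 1: (m,n)=(-7,-9) → π∥ = -7-9·τ ≈ -53.73324, π⊥ = -7-9·τ' ≈ -5.26676 ∉ [-0.9, 0.1) ⇒ out
candidate 2: (m,n)=(-2,-9) → π∥ = -2-9·τ ≈ -48.73324, π⊥ = -2-9·τ' ≈ -0.26676 ∈ [-0.9, 0.1) ⇒ IN Λ
candidate 3: (m,n)=(0,11) → π∥ = 0+11·τ ≈ 57.11841, π⊥ = 0+11·τ' ≈ -2.11841 ∉ [-0.9, 0.1) ⇒ out
candidate 4: (m,n)=(-3,-11) → π∥ = -3-11·τ ≈ -60.11841, π⊥ = -3-11·τ' ≈ -0.88159 ∈ [-0.9, 0.1) ⇒ IN Λ
candidate 5: (m,n)=(-1,2) → π∥ = -1+2·τ ≈ 9.38516, π⊥ = -1+2·τ' ≈ -1.38516 ∉ [-0.9, 0.1) ⇒ out
candidate 6: (m,n)=(-8,-9) → π∥ = -8-9·τ ≈ -54.73324, π⊥ = -8-9·τ' ≈ -6.26676 ∉ [-0.9, 0.1) ⇒ out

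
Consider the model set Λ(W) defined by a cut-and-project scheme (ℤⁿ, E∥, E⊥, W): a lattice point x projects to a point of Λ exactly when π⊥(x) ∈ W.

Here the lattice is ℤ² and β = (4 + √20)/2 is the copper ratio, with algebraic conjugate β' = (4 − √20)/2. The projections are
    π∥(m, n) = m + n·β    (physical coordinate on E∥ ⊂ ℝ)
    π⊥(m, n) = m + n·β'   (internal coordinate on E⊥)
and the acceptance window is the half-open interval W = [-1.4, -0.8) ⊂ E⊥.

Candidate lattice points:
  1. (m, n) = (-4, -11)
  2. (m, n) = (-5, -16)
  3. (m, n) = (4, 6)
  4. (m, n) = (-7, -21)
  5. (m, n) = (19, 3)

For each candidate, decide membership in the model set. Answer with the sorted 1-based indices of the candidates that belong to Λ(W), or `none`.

2

Numerically β ≈ 4.23607 and β' = −1/β ≈ -0.23607.
candidate 1: (m,n)=(-4,-11) → π∥ = -4-11·β ≈ -50.59675, π⊥ = -4-11·β' ≈ -1.40325 ∉ [-1.4, -0.8) ⇒ out
candidate 2: (m,n)=(-5,-16) → π∥ = -5-16·β ≈ -72.77709, π⊥ = -5-16·β' ≈ -1.22291 ∈ [-1.4, -0.8) ⇒ IN Λ
candidate 3: (m,n)=(4,6) → π∥ = 4+6·β ≈ 29.41641, π⊥ = 4+6·β' ≈ 2.58359 ∉ [-1.4, -0.8) ⇒ out
candidate 4: (m,n)=(-7,-21) → π∥ = -7-21·β ≈ -95.95743, π⊥ = -7-21·β' ≈ -2.04257 ∉ [-1.4, -0.8) ⇒ out
candidate 5: (m,n)=(19,3) → π∥ = 19+3·β ≈ 31.70820, π⊥ = 19+3·β' ≈ 18.29180 ∉ [-1.4, -0.8) ⇒ out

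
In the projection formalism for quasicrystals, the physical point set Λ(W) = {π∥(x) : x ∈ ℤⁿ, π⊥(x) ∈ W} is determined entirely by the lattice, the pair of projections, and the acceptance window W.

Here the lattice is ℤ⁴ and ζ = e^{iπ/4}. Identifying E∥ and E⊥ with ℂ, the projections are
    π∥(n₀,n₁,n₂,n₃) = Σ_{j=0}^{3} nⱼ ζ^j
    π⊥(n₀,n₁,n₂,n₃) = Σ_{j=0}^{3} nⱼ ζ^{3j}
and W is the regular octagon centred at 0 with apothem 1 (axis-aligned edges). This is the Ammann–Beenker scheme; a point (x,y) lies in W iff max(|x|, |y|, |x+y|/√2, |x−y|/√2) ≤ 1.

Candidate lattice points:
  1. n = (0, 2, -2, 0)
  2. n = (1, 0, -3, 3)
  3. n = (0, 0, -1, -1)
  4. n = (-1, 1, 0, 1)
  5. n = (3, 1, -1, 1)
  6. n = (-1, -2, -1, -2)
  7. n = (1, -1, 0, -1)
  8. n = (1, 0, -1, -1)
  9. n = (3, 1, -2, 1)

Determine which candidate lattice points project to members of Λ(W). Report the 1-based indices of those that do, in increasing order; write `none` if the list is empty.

Internal map: ζ^{3j} for j=0..3 gives (1,0), (−√2/2,√2/2), (0,−1), (√2/2,√2/2).
#1 (0, 2, -2, 0): internal (-1.414214, 3.414214); octagon support 3.414214 vs apothem 1 → ∉ W
#2 (1, 0, -3, 3): internal (3.121320, 5.121320); octagon support 5.828427 vs apothem 1 → ∉ W
#3 (0, 0, -1, -1): internal (-0.707107, 0.292893); octagon support 0.707107 vs apothem 1 → ∈ W
#4 (-1, 1, 0, 1): internal (-1.000000, 1.414214); octagon support 1.707107 vs apothem 1 → ∉ W
#5 (3, 1, -1, 1): internal (3.000000, 2.414214); octagon support 3.828427 vs apothem 1 → ∉ W
#6 (-1, -2, -1, -2): internal (-1.000000, -1.828427); octagon support 2.000000 vs apothem 1 → ∉ W
#7 (1, -1, 0, -1): internal (1.000000, -1.414214); octagon support 1.707107 vs apothem 1 → ∉ W
#8 (1, 0, -1, -1): internal (0.292893, 0.292893); octagon support 0.414214 vs apothem 1 → ∈ W
#9 (3, 1, -2, 1): internal (3.000000, 3.414214); octagon support 4.535534 vs apothem 1 → ∉ W

3, 8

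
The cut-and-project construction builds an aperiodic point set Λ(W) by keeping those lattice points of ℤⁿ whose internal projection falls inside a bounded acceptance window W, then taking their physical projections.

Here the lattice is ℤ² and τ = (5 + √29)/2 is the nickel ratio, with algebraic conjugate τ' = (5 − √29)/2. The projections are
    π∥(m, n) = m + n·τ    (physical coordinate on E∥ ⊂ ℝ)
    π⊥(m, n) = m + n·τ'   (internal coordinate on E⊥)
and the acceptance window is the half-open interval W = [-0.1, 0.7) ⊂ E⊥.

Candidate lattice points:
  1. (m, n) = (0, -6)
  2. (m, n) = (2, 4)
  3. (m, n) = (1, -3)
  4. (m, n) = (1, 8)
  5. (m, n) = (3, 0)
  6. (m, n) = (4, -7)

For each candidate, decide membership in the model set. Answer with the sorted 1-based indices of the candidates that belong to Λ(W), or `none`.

Compute τ' = (5−√29)/2 = -0.192582, so π⊥(m,n) = m -0.192582·n.
[1] lift (0,-6): star map gives 1.155494; window check -0.1 ≤ 1.155494 < 0.7 is false → out
[2] lift (2,4): star map gives 1.229670; window check -0.1 ≤ 1.229670 < 0.7 is false → out
[3] lift (1,-3): star map gives 1.577747; window check -0.1 ≤ 1.577747 < 0.7 is false → out
[4] lift (1,8): star map gives -0.540659; window check -0.1 ≤ -0.540659 < 0.7 is false → out
[5] lift (3,0): star map gives 3.000000; window check -0.1 ≤ 3.000000 < 0.7 is false → out
[6] lift (4,-7): star map gives 5.348077; window check -0.1 ≤ 5.348077 < 0.7 is false → out

none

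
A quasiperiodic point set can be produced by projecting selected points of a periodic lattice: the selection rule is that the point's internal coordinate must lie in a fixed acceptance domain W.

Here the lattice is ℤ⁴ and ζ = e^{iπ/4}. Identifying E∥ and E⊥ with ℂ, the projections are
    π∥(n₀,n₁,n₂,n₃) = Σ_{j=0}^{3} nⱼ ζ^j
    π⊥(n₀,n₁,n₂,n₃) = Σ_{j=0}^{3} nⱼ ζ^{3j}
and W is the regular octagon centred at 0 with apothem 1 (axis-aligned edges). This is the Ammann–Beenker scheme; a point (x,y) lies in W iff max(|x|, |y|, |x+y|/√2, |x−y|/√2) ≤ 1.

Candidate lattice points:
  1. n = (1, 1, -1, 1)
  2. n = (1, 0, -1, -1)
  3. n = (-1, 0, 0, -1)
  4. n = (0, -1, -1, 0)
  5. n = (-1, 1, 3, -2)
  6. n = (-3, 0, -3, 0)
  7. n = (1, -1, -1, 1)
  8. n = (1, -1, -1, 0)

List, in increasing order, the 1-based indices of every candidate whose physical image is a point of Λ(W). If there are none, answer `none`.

2, 4

With ζ = e^{iπ/4} the internal vectors are ζ^0,ζ^3,ζ^6,ζ^9.
candidate 1: n = (1, 1, -1, 1) → π⊥ ≈ (+1.000000, +2.414214); max(|x|,|y|,|x±y|/√2) = 2.414214 > 1 ⇒ ∉ W
candidate 2: n = (1, 0, -1, -1) → π⊥ ≈ (+0.292893, +0.292893); max(|x|,|y|,|x±y|/√2) = 0.414214 ≤ 1 ⇒ ∈ W
candidate 3: n = (-1, 0, 0, -1) → π⊥ ≈ (-1.707107, -0.707107); max(|x|,|y|,|x±y|/√2) = 1.707107 > 1 ⇒ ∉ W
candidate 4: n = (0, -1, -1, 0) → π⊥ ≈ (+0.707107, +0.292893); max(|x|,|y|,|x±y|/√2) = 0.707107 ≤ 1 ⇒ ∈ W
candidate 5: n = (-1, 1, 3, -2) → π⊥ ≈ (-3.121320, -3.707107); max(|x|,|y|,|x±y|/√2) = 4.828427 > 1 ⇒ ∉ W
candidate 6: n = (-3, 0, -3, 0) → π⊥ ≈ (-3.000000, +3.000000); max(|x|,|y|,|x±y|/√2) = 4.242641 > 1 ⇒ ∉ W
candidate 7: n = (1, -1, -1, 1) → π⊥ ≈ (+2.414214, +1.000000); max(|x|,|y|,|x±y|/√2) = 2.414214 > 1 ⇒ ∉ W
candidate 8: n = (1, -1, -1, 0) → π⊥ ≈ (+1.707107, +0.292893); max(|x|,|y|,|x±y|/√2) = 1.707107 > 1 ⇒ ∉ W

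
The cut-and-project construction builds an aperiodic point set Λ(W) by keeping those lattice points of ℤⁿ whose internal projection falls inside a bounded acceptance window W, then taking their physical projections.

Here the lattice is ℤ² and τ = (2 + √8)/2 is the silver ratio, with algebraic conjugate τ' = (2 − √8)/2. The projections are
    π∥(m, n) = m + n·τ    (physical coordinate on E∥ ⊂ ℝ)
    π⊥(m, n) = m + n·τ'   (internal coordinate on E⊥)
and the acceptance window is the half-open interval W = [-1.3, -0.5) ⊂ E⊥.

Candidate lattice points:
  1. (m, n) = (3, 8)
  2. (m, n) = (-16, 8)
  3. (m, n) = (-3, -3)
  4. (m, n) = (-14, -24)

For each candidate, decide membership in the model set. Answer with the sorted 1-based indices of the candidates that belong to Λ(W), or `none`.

none

Numerically τ ≈ 2.414214 and τ' = −1/τ ≈ -0.414214.
candidate 1: (m,n)=(3,8) → π∥ = 3+8·τ ≈ 22.313708, π⊥ = 3+8·τ' ≈ -0.313708 ∉ [-1.3, -0.5) ⇒ out
candidate 2: (m,n)=(-16,8) → π∥ = -16+8·τ ≈ 3.313708, π⊥ = -16+8·τ' ≈ -19.313708 ∉ [-1.3, -0.5) ⇒ out
candidate 3: (m,n)=(-3,-3) → π∥ = -3-3·τ ≈ -10.242641, π⊥ = -3-3·τ' ≈ -1.757359 ∉ [-1.3, -0.5) ⇒ out
candidate 4: (m,n)=(-14,-24) → π∥ = -14-24·τ ≈ -71.941125, π⊥ = -14-24·τ' ≈ -4.058875 ∉ [-1.3, -0.5) ⇒ out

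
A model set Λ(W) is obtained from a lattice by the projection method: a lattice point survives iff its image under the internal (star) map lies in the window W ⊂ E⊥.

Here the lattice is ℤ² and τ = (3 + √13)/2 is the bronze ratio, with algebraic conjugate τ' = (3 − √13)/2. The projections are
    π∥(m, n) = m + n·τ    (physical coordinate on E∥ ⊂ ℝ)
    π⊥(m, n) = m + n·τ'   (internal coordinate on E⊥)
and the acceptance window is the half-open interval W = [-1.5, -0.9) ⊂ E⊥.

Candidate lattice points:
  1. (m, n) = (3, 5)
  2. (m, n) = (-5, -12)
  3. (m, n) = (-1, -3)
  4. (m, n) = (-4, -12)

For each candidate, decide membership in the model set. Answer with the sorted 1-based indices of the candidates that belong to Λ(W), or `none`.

Compute τ' = (3−√13)/2 = -0.302776, so π⊥(m,n) = m -0.302776·n.
#1 (3,5): internal coord 3 + (5)·τ' = +1.486122; +1.486122 ∉ [-1.5, -0.9) → out
#2 (-5,-12): internal coord -5 + (-12)·τ' = -1.366692; -1.366692 ∈ [-1.5, -0.9) → IN Λ
#3 (-1,-3): internal coord -1 + (-3)·τ' = -0.091673; -0.091673 ∉ [-1.5, -0.9) → out
#4 (-4,-12): internal coord -4 + (-12)·τ' = -0.366692; -0.366692 ∉ [-1.5, -0.9) → out

2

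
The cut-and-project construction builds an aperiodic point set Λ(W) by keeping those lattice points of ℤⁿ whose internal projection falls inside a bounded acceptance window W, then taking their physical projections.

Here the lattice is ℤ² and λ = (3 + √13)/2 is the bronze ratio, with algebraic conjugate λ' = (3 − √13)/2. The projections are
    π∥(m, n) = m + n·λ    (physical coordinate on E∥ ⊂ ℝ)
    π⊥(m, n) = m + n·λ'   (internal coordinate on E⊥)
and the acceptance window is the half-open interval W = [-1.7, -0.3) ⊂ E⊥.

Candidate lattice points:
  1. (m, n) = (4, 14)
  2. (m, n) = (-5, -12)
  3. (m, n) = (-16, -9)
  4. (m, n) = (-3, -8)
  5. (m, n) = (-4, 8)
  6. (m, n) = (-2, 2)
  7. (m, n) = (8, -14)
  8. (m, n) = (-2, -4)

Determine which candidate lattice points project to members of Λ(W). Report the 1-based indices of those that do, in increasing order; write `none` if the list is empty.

2, 4, 8

λ' = (3−√13)/2 ≈ -0.302776.
candidate 1: (m,n)=(4,14) → π∥ = 4+14·λ ≈ 50.238859, π⊥ = 4+14·λ' ≈ -0.238859 ∉ [-1.7, -0.3) ⇒ out
candidate 2: (m,n)=(-5,-12) → π∥ = -5-12·λ ≈ -44.633308, π⊥ = -5-12·λ' ≈ -1.366692 ∈ [-1.7, -0.3) ⇒ IN Λ
candidate 3: (m,n)=(-16,-9) → π∥ = -16-9·λ ≈ -45.724981, π⊥ = -16-9·λ' ≈ -13.275019 ∉ [-1.7, -0.3) ⇒ out
candidate 4: (m,n)=(-3,-8) → π∥ = -3-8·λ ≈ -29.422205, π⊥ = -3-8·λ' ≈ -0.577795 ∈ [-1.7, -0.3) ⇒ IN Λ
candidate 5: (m,n)=(-4,8) → π∥ = -4+8·λ ≈ 22.422205, π⊥ = -4+8·λ' ≈ -6.422205 ∉ [-1.7, -0.3) ⇒ out
candidate 6: (m,n)=(-2,2) → π∥ = -2+2·λ ≈ 4.605551, π⊥ = -2+2·λ' ≈ -2.605551 ∉ [-1.7, -0.3) ⇒ out
candidate 7: (m,n)=(8,-14) → π∥ = 8-14·λ ≈ -38.238859, π⊥ = 8-14·λ' ≈ 12.238859 ∉ [-1.7, -0.3) ⇒ out
candidate 8: (m,n)=(-2,-4) → π∥ = -2-4·λ ≈ -15.211103, π⊥ = -2-4·λ' ≈ -0.788897 ∈ [-1.7, -0.3) ⇒ IN Λ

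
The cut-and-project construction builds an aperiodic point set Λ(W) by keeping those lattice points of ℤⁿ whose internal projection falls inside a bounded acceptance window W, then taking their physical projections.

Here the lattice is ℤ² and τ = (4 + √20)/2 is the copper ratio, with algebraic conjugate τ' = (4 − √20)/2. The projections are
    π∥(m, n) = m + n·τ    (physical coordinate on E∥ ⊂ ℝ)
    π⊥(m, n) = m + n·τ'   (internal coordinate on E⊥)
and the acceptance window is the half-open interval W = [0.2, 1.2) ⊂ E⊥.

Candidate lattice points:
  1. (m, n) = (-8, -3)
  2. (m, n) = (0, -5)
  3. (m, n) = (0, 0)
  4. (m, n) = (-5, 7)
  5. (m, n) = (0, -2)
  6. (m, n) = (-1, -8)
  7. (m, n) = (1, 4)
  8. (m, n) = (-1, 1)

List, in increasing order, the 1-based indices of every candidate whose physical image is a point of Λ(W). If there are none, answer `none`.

2, 5, 6

τ' = (4−√20)/2 ≈ -0.23607.
[1] lift (-8,-3): star map gives -7.29180; window check 0.2 ≤ -7.29180 < 1.2 is false → out
[2] lift (0,-5): star map gives 1.18034; window check 0.2 ≤ 1.18034 < 1.2 is true → IN Λ
[3] lift (0,0): star map gives 0.00000; window check 0.2 ≤ 0.00000 < 1.2 is false → out
[4] lift (-5,7): star map gives -6.65248; window check 0.2 ≤ -6.65248 < 1.2 is false → out
[5] lift (0,-2): star map gives 0.47214; window check 0.2 ≤ 0.47214 < 1.2 is true → IN Λ
[6] lift (-1,-8): star map gives 0.88854; window check 0.2 ≤ 0.88854 < 1.2 is true → IN Λ
[7] lift (1,4): star map gives 0.05573; window check 0.2 ≤ 0.05573 < 1.2 is false → out
[8] lift (-1,1): star map gives -1.23607; window check 0.2 ≤ -1.23607 < 1.2 is false → out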